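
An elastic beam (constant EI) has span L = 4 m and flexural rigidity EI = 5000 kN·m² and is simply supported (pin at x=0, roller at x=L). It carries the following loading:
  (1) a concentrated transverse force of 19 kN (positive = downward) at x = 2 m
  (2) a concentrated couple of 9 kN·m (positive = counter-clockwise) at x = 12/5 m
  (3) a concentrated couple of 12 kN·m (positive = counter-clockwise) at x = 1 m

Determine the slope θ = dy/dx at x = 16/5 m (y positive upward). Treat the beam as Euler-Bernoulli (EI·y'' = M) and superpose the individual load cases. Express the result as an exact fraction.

θ(16/5) = 581/250000 rad

Load 1 — point force P=19 kN at a=2 m (b=L-a=2):
  θ_1 = -Pa(2L²-6Lx+3x²+a²)/(6LEI)  [x>a] = -19·2·(2·4²-6·4·(16/5)+3·(16/5)²+2²)/(6·4·5000) = 399/125000 rad
Load 2 — applied couple M₀=9 kN·m at a=12/5 m (b=L-a=8/5):
  θ_2 = (M₀x²/(2L)-M₀(x-a)+C₁)/EI  [x>a] with C₁=M₀(3b²-L²)/(6L)=-78/25 = (9·(16/5)²/(2·4)-9·((16/5)-(12/5))+(-78/25))/5000 = 3/12500 rad
Load 3 — applied couple M₀=12 kN·m at a=1 m (b=L-a=3):
  θ_3 = (M₀x²/(2L)-M₀(x-a)+C₁)/EI  [x>a] with C₁=M₀(3b²-L²)/(6L)=11/2 = (12·(16/5)²/(2·4)-12·((16/5)-1)+(11/2))/5000 = -277/250000 rad
Superposition: θ = Σ θ_i = 581/250000 rad ≈ 0.002324 rad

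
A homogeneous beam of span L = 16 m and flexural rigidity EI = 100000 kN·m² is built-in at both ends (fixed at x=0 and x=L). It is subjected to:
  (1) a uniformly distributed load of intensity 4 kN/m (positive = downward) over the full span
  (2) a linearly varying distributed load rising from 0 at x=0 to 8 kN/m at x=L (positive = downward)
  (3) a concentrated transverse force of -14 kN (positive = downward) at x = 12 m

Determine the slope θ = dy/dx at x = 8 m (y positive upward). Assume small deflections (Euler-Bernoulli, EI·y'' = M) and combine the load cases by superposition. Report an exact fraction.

θ(8) = -23/750000 rad

Load 1 — uniform load w=4 kN/m over full span:
  θ_1 = -wx(L-x)(L-2x)/(12EI) = -4·8·(16-8)·(16-2·8)/(12·100000) = 0 rad
Load 2 — triangular load w₀=8 kN/m (0→w₀ over full span):
  θ_2 = -w₀(2x(L-x)(L-2x)(x+2L)+x²(L-x)²)/(120LEI) = -8·(2·8·(16-8)·(16-2·8)·(8+2·16)+8²·(16-8)²)/(120·16·100000) = -8/46875 rad
Load 3 — point force P=-14 kN at a=12 m (b=L-a=4):
  θ_3 = -Pb²x(2aL-(3a+b)x)/(2L³EI)  [x≤a] = -(-14)·4²·8·(2·12·16-(3·12+4)·8)/(2·16³·100000) = 7/50000 rad
Superposition: θ = Σ θ_i = -23/750000 rad ≈ -0.000031 rad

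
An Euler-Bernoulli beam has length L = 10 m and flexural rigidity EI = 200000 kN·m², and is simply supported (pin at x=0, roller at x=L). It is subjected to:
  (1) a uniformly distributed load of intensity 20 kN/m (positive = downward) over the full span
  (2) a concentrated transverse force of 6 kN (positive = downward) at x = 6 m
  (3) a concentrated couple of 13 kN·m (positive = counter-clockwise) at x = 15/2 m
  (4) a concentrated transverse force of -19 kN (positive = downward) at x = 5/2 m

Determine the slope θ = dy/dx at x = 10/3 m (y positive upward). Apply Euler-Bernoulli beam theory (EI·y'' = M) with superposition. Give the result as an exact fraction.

Load 1 — uniform load w=20 kN/m over full span:
  θ_1 = -w(L³-6Lx²+4x³)/(24EI) = -20·(10³-6·10·(10/3)²+4·(10/3)³)/(24·200000) = -13/6480 rad
Load 2 — point force P=6 kN at a=6 m (b=L-a=4):
  θ_2 = -Pb(L²-b²-3x²)/(6LEI)  [x≤a] = -6·4·(10²-4²-3·(10/3)²)/(6·10·200000) = -19/187500 rad
Load 3 — applied couple M₀=13 kN·m at a=15/2 m (b=L-a=5/2):
  θ_3 = (M₀x²/(2L)+C₁)/EI  [x≤a] with C₁=M₀(3b²-L²)/(6L)=-845/48 = (13·(10/3)²/(2·10)+(-845/48))/200000 = -299/5760000 rad
Load 4 — point force P=-19 kN at a=5/2 m (b=L-a=15/2):
  θ_4 = -Pa(2L²-6Lx+3x²+a²)/(6LEI)  [x>a] = -(-19)·(5/2)·(2·10²-6·10·(10/3)+3·(10/3)²+(5/2)²)/(6·10·200000) = 361/2304000 rad
Superposition: θ = Σ θ_i = -5191081/2592000000 rad ≈ -0.002003 rad

θ(10/3) = -5191081/2592000000 rad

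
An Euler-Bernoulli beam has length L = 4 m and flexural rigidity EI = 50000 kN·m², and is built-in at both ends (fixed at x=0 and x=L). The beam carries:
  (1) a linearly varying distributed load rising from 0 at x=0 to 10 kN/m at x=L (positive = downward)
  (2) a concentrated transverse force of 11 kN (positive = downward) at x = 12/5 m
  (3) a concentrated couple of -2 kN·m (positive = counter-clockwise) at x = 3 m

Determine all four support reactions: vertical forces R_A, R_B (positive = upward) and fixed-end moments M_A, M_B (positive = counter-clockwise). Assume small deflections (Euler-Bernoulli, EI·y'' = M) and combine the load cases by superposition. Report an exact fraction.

Load 1 — triangular load w₀=10 kN/m (0→w₀ over full span):
  R_A = 3w₀L/20 = 3·10·4/20 = 6 kN
  M_A = w₀L²/30 = 10·4²/30 = 16/3 kN·m
  R_B = 7w₀L/20 = 7·10·4/20 = 14 kN
  M_B = -w₀L²/20 = -10·4²/20 = -8 kN·m
Load 2 — point force P=11 kN at a=12/5 m (b=L-a=8/5):
  R_A = Pb²(3a+b)/L³ = 11·(8/5)²·(3·(12/5)+(8/5))/4³ = 484/125 kN
  M_A = Pab²/L² = 11·(12/5)·(8/5)²/4² = 528/125 kN·m
  R_B = Pa²(a+3b)/L³ = 11·(12/5)²·((12/5)+3·(8/5))/4³ = 891/125 kN
  M_B = -Pa²b/L² = -11·(12/5)²·(8/5)/4² = -792/125 kN·m
Load 3 — applied couple M₀=-2 kN·m at a=3 m (b=L-a=1):
  R_A = 6M₀ab/L³ = 6·(-2)·3·1/4³ = -9/16 kN
  M_A = M₀b(2a-b)/L² = (-2)·1·(2·3-1)/4² = -5/8 kN·m
  R_B = -6M₀ab/L³ = -6·(-2)·3·1/4³ = 9/16 kN
  M_B = M₀a(2b-a)/L² = (-2)·3·(2·1-3)/4² = 3/8 kN·m
Superposition: R_A = 18619/2000 kN, M_A = 26797/3000 kN·m, R_B = 43381/2000 kN, M_B = -13961/1000 kN·m

R_A = 18619/2000 kN, M_A = 26797/3000 kN·m, R_B = 43381/2000 kN, M_B = -13961/1000 kN·m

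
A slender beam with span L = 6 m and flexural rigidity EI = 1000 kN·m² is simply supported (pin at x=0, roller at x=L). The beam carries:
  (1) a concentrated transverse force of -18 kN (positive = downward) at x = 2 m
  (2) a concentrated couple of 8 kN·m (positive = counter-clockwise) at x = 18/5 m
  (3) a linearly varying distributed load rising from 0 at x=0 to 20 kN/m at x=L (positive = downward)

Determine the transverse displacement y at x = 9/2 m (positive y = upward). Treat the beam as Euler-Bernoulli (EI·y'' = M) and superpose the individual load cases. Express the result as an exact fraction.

Load 1 — point force P=-18 kN at a=2 m (b=L-a=4):
  y_1 = -Pa(L-x)(2Lx-a²-x²)/(6LEI)  [x>a] = -(-18)·2·(6-(9/2))·(2·6·(9/2)-2²-(9/2)²)/(6·6·1000) = 357/8000 m
Load 2 — applied couple M₀=8 kN·m at a=18/5 m (b=L-a=12/5):
  y_2 = (M₀x³/(6L)-M₀(x-a)²/2+C₁x)/EI  [x>a] with C₁=M₀(3b²-L²)/(6L)=-104/25 = (8·(9/2)³/(6·6)-8·((9/2)-(18/5))²/2+(-104/25)·(9/2))/1000 = -171/100000 m
Load 3 — triangular load w₀=20 kN/m (0→w₀ over full span):
  y_3 = -w₀x(7L⁴-10L²x²+3x⁴)/(360LEI) = -20·(9/2)·(7·6⁴-10·6²·(9/2)²+3·(9/2)⁴)/(360·6·1000) = -3213/25600 m
Superposition: y = Σ y_i = -264297/3200000 m ≈ -0.082593 m

y(9/2) = -264297/3200000 m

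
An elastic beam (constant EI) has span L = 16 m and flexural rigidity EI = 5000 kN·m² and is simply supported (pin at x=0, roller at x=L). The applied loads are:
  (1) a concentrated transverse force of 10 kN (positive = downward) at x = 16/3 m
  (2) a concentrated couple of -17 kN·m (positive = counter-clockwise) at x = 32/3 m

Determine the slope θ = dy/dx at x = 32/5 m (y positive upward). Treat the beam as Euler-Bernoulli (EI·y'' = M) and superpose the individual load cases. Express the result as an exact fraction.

Load 1 — point force P=10 kN at a=16/3 m (b=L-a=32/3):
  θ_1 = -Pa(2L²-6Lx+3x²+a²)/(6LEI)  [x>a] = -10·(16/3)·(2·16²-6·16·(32/5)+3·(32/5)²+(16/3)²)/(6·16·5000) = -1376/253125 rad
Load 2 — applied couple M₀=-17 kN·m at a=32/3 m (b=L-a=16/3):
  θ_2 = (M₀x²/(2L)+C₁)/EI  [x≤a] with C₁=M₀(3b²-L²)/(6L)=272/9 = ((-17)·(32/5)²/(2·16)+(272/9))/5000 = 238/140625 rad
Superposition: θ = Σ θ_i = -4738/1265625 rad ≈ -0.003744 rad

θ(32/5) = -4738/1265625 rad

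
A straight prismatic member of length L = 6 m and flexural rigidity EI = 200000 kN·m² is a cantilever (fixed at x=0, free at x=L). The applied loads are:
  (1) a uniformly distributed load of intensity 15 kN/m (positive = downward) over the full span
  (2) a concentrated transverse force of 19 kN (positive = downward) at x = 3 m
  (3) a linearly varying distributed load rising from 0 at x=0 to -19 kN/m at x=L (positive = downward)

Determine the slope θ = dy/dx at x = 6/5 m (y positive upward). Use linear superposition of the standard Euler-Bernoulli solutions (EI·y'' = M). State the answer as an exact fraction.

Load 1 — uniform load w=15 kN/m over full span:
  θ_1 = -wx(x²-3Lx+3L²)/(6EI) = -15·(6/5)·((6/5)²-3·6·(6/5)+3·6²)/(6·200000) = -1647/1250000 rad
Load 2 — point force P=19 kN at a=3 m (b=L-a=3):
  θ_2 = -Px(2a-x)/(2EI)  [x≤a] = -19·(6/5)·(2·3-(6/5))/(2·200000) = -171/625000 rad
Load 3 — triangular load w₀=-19 kN/m (0→w₀ over full span):
  θ_3 = (w₀Lx²/4-w₀L²x/3-w₀x⁴/(24L))/EI = ((-19)·6·(6/5)²/4-(-19)·6²·(6/5)/3-(-19)·(6/5)⁴/(24·6))/200000 = 145521/125000000 rad
Superposition: θ = Σ θ_i = -53379/125000000 rad ≈ -0.000427 rad

θ(6/5) = -53379/125000000 rad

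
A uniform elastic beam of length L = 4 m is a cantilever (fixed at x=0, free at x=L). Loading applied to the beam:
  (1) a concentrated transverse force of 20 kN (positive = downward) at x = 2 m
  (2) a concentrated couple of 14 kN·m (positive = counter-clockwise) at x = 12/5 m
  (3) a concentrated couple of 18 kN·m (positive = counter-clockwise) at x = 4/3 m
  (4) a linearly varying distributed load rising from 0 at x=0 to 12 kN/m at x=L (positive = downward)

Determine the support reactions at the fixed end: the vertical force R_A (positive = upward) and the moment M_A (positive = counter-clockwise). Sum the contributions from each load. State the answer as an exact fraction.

Load 1 — point force P=20 kN at a=2 m (b=L-a=2):
  R_A = P = 20 kN
  M_A = Pa = 20·2 = 40 kN·m
Load 2 — applied couple M₀=14 kN·m at a=12/5 m (b=L-a=8/5):
  R_A = 0 kN
  M_A = -M₀ = -14 kN·m
Load 3 — applied couple M₀=18 kN·m at a=4/3 m (b=L-a=8/3):
  R_A = 0 kN
  M_A = -M₀ = -18 kN·m
Load 4 — triangular load w₀=12 kN/m (0→w₀ over full span):
  R_A = w₀L/2 = 12·4/2 = 24 kN
  M_A = w₀L²/3 = 12·4²/3 = 64 kN·m
Superposition: R_A = 44 kN, M_A = 72 kN·m

R_A = 44 kN, M_A = 72 kN·m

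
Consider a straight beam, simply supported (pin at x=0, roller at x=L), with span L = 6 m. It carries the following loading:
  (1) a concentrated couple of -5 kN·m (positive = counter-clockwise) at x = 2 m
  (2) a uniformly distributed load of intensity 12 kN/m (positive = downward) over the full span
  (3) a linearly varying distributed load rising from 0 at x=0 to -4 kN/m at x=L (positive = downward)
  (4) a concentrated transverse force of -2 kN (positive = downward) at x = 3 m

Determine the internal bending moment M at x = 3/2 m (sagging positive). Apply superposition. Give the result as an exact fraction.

Load 1 — applied couple M₀=-5 kN·m at a=2 m (b=L-a=4):
  M_1 = M₀x/L  [x≤a] = (-5)·(3/2)/6 = -5/4 kN·m
Load 2 — uniform load w=12 kN/m over full span:
  M_2 = wx(L-x)/2 = 12·(3/2)·(6-(3/2))/2 = 81/2 kN·m
Load 3 — triangular load w₀=-4 kN/m (0→w₀ over full span):
  M_3 = w₀Lx/6 - w₀x³/(6L) = (-4)·6·(3/2)/6 - (-4)·(3/2)³/(6·6) = -45/8 kN·m
Load 4 — point force P=-2 kN at a=3 m (b=L-a=3):
  M_4 = Pbx/L  [x≤a] = (-2)·3·(3/2)/6 = -3/2 kN·m
Superposition: M = Σ M_i = 257/8 kN·m ≈ 32.125000 kN·m

M(3/2) = 257/8 kN·m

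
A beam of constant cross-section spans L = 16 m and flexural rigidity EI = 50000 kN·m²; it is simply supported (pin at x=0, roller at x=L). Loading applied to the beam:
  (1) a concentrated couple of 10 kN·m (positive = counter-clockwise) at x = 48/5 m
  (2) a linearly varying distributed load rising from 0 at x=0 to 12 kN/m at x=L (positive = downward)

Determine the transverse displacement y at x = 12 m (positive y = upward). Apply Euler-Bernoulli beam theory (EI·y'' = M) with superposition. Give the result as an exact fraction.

y(12) = -4779/62500 m

Load 1 — applied couple M₀=10 kN·m at a=48/5 m (b=L-a=32/5):
  y_1 = (M₀x³/(6L)-M₀(x-a)²/2+C₁x)/EI  [x>a] with C₁=M₀(3b²-L²)/(6L)=-208/15 = (10·12³/(6·16)-10·(12-(48/5))²/2+(-208/15)·12)/50000 = -19/62500 m
Load 2 — triangular load w₀=12 kN/m (0→w₀ over full span):
  y_2 = -w₀x(7L⁴-10L²x²+3x⁴)/(360LEI) = -12·12·(7·16⁴-10·16²·12²+3·12⁴)/(360·16·50000) = -238/3125 m
Superposition: y = Σ y_i = -4779/62500 m ≈ -0.076464 m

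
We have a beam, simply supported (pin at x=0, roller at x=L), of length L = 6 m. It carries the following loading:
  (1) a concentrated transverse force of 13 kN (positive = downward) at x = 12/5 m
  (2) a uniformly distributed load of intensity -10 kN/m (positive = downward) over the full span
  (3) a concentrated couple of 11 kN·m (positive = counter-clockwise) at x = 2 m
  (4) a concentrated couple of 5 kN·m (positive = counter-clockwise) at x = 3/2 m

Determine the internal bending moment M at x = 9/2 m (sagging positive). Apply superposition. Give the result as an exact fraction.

Load 1 — point force P=13 kN at a=12/5 m (b=L-a=18/5):
  M_1 = Pa(L-x)/L  [x>a] = 13·(12/5)·(6-(9/2))/6 = 39/5 kN·m
Load 2 — uniform load w=-10 kN/m over full span:
  M_2 = wx(L-x)/2 = (-10)·(9/2)·(6-(9/2))/2 = -135/4 kN·m
Load 3 — applied couple M₀=11 kN·m at a=2 m (b=L-a=4):
  M_3 = M₀x/L - M₀  [x>a] = 11·(9/2)/6 - 11 = -11/4 kN·m
Load 4 — applied couple M₀=5 kN·m at a=3/2 m (b=L-a=9/2):
  M_4 = M₀x/L - M₀  [x>a] = 5·(9/2)/6 - 5 = -5/4 kN·m
Superposition: M = Σ M_i = -599/20 kN·m ≈ -29.950000 kN·m

M(9/2) = -599/20 kN·m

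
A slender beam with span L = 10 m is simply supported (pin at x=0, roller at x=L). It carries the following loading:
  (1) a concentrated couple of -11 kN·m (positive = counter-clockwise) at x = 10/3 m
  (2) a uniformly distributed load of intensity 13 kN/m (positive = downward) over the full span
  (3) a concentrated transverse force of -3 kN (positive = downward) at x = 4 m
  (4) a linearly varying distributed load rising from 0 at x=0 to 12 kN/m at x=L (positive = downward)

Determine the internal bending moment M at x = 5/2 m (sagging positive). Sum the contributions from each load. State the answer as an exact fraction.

Load 1 — applied couple M₀=-11 kN·m at a=10/3 m (b=L-a=20/3):
  M_1 = M₀x/L  [x≤a] = (-11)·(5/2)/10 = -11/4 kN·m
Load 2 — uniform load w=13 kN/m over full span:
  M_2 = wx(L-x)/2 = 13·(5/2)·(10-(5/2))/2 = 975/8 kN·m
Load 3 — point force P=-3 kN at a=4 m (b=L-a=6):
  M_3 = Pbx/L  [x≤a] = (-3)·6·(5/2)/10 = -9/2 kN·m
Load 4 — triangular load w₀=12 kN/m (0→w₀ over full span):
  M_4 = w₀Lx/6 - w₀x³/(6L) = 12·10·(5/2)/6 - 12·(5/2)³/(6·10) = 375/8 kN·m
Superposition: M = Σ M_i = 323/2 kN·m ≈ 161.500000 kN·m

M(5/2) = 323/2 kN·m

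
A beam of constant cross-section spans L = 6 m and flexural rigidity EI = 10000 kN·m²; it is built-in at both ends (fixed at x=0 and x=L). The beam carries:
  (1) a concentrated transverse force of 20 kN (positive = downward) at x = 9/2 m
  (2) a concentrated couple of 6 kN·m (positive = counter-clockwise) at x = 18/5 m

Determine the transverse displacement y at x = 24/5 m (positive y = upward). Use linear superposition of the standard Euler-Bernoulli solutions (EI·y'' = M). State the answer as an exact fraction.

Load 1 — point force P=20 kN at a=9/2 m (b=L-a=3/2):
  y_1 = -Pa²(L-x)²(3bL-(3b+a)(L-x))/(6L³EI)  [x>a] = -20·(9/2)²·(6-(24/5))²·(3·(3/2)·6-(3·(3/2)+(9/2))·(6-(24/5)))/(6·6³·10000) = -729/1000000 m
Load 2 — applied couple M₀=6 kN·m at a=18/5 m (b=L-a=12/5):
  y_2 = (R_Ax³/6 - M_Ax²/2 - M₀(x-a)²/2)/EI  [x>a] with R_A=36/25, M_A=48/25 = ((36/25)·(24/5)³/6 - (48/25)·(24/5)²/2 - 6·((24/5)-(18/5))²/2)/10000 = 81/7812500 m
Superposition: y = Σ y_i = -89829/125000000 m ≈ -0.000719 m

y(24/5) = -89829/125000000 m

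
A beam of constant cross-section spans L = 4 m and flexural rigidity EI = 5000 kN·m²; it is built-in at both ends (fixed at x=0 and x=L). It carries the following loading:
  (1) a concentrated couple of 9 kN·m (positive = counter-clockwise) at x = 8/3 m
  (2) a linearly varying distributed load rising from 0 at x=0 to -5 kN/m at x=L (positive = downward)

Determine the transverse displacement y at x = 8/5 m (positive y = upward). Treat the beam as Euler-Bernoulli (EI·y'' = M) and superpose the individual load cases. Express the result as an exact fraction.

y(8/5) = -124/1953125 m

Load 1 — applied couple M₀=9 kN·m at a=8/3 m (b=L-a=4/3):
  y_1 = (R_Ax³/6 - M_Ax²/2)/EI  [x≤a] with R_A=3, M_A=3 = (3·(8/5)³/6 - 3·(8/5)²/2)/5000 = -28/78125 m
Load 2 — triangular load w₀=-5 kN/m (0→w₀ over full span):
  y_2 = -w₀x²(L-x)²(x+2L)/(120LEI) = -(-5)·(8/5)²·(4-(8/5))²·((8/5)+2·4)/(120·4·5000) = 576/1953125 m
Superposition: y = Σ y_i = -124/1953125 m ≈ -0.000063 m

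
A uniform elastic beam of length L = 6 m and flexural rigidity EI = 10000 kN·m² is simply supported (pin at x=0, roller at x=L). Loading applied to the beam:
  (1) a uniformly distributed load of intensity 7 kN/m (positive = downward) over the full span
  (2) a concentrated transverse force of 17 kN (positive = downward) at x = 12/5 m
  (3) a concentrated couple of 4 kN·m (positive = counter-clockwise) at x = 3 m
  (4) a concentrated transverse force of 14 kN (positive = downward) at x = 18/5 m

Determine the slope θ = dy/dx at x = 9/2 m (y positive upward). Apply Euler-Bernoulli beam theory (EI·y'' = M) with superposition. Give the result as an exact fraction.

θ(9/2) = 184981/20000000 rad

Load 1 — uniform load w=7 kN/m over full span:
  θ_1 = -w(L³-6Lx²+4x³)/(24EI) = -7·(6³-6·6·(9/2)²+4·(9/2)³)/(24·10000) = 693/160000 rad
Load 2 — point force P=17 kN at a=12/5 m (b=L-a=18/5):
  θ_2 = -Pa(2L²-6Lx+3x²+a²)/(6LEI)  [x>a] = -17·(12/5)·(2·6²-6·6·(9/2)+3·(9/2)²+(12/5)²)/(6·6·10000) = 13311/5000000 rad
Load 3 — applied couple M₀=4 kN·m at a=3 m (b=L-a=3):
  θ_3 = (M₀x²/(2L)-M₀(x-a)+C₁)/EI  [x>a] with C₁=M₀(3b²-L²)/(6L)=-1 = (4·(9/2)²/(2·6)-4·((9/2)-3)+(-1))/10000 = -1/40000 rad
Load 4 — point force P=14 kN at a=18/5 m (b=L-a=12/5):
  θ_4 = -Pa(2L²-6Lx+3x²+a²)/(6LEI)  [x>a] = -14·(18/5)·(2·6²-6·6·(9/2)+3·(9/2)²+(18/5)²)/(6·6·10000) = 11403/5000000 rad
Superposition: θ = Σ θ_i = 184981/20000000 rad ≈ 0.009249 rad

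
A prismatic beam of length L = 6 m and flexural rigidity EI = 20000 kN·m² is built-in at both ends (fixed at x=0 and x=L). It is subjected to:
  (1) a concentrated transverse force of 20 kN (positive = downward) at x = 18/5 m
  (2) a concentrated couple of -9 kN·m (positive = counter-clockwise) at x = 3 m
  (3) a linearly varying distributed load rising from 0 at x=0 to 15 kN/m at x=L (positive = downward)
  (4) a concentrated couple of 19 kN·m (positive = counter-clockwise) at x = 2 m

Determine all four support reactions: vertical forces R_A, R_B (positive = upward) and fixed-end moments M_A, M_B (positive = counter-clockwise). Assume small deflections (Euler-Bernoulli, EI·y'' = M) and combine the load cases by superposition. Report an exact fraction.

R_A = 20261/900 kN, M_A = 2727/100 kN·m, R_B = 38239/900 kN, M_B = -12059/300 kN·m

Load 1 — point force P=20 kN at a=18/5 m (b=L-a=12/5):
  R_A = Pb²(3a+b)/L³ = 20·(12/5)²·(3·(18/5)+(12/5))/6³ = 176/25 kN
  M_A = Pab²/L² = 20·(18/5)·(12/5)²/6² = 288/25 kN·m
  R_B = Pa²(a+3b)/L³ = 20·(18/5)²·((18/5)+3·(12/5))/6³ = 324/25 kN
  M_B = -Pa²b/L² = -20·(18/5)²·(12/5)/6² = -432/25 kN·m
Load 2 — applied couple M₀=-9 kN·m at a=3 m (b=L-a=3):
  R_A = 6M₀ab/L³ = 6·(-9)·3·3/6³ = -9/4 kN
  M_A = M₀b(2a-b)/L² = (-9)·3·(2·3-3)/6² = -9/4 kN·m
  R_B = -6M₀ab/L³ = -6·(-9)·3·3/6³ = 9/4 kN
  M_B = M₀a(2b-a)/L² = (-9)·3·(2·3-3)/6² = -9/4 kN·m
Load 3 — triangular load w₀=15 kN/m (0→w₀ over full span):
  R_A = 3w₀L/20 = 3·15·6/20 = 27/2 kN
  M_A = w₀L²/30 = 15·6²/30 = 18 kN·m
  R_B = 7w₀L/20 = 7·15·6/20 = 63/2 kN
  M_B = -w₀L²/20 = -15·6²/20 = -27 kN·m
Load 4 — applied couple M₀=19 kN·m at a=2 m (b=L-a=4):
  R_A = 6M₀ab/L³ = 6·19·2·4/6³ = 38/9 kN
  M_A = M₀b(2a-b)/L² = 19·4·(2·2-4)/6² = 0 kN·m
  R_B = -6M₀ab/L³ = -6·19·2·4/6³ = -38/9 kN
  M_B = M₀a(2b-a)/L² = 19·2·(2·4-2)/6² = 19/3 kN·m
Superposition: R_A = 20261/900 kN, M_A = 2727/100 kN·m, R_B = 38239/900 kN, M_B = -12059/300 kN·m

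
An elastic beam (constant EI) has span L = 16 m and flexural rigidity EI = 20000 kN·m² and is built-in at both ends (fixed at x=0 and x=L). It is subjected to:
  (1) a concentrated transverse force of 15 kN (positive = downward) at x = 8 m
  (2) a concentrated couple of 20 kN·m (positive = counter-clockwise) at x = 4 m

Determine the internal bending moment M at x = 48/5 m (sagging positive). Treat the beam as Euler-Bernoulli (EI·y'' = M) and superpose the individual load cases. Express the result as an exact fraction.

Load 1 — point force P=15 kN at a=8 m (b=L-a=8):
  M_1 = Pa²(a+3b)(L-x)/L³ - Pa²b/L²  [x>a] = 15·8²·(8+3·8)·(16-(48/5))/16³ - 15·8²·8/16² = 18 kN·m
Load 2 — applied couple M₀=20 kN·m at a=4 m (b=L-a=12):
  M_2 = R_Ax - M_A - M₀  [x>a] with R_A=45/32, M_A=-15/4 = (45/32)·(48/5) - (-15/4) - 20 = -11/4 kN·m
Superposition: M = Σ M_i = 61/4 kN·m ≈ 15.250000 kN·m

M(48/5) = 61/4 kN·m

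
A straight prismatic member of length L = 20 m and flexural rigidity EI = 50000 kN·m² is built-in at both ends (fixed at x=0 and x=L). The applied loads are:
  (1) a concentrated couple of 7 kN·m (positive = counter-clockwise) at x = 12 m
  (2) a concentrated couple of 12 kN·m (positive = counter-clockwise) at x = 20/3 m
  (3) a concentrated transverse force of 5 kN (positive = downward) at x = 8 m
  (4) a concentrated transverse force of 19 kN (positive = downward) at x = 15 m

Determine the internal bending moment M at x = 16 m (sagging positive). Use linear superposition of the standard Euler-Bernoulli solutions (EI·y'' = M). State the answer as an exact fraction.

M(16) = 15503/2000 kN·m

Load 1 — applied couple M₀=7 kN·m at a=12 m (b=L-a=8):
  M_1 = R_Ax - M_A - M₀  [x>a] with R_A=63/125, M_A=56/25 = (63/125)·16 - (56/25) - 7 = -147/125 kN·m
Load 2 — applied couple M₀=12 kN·m at a=20/3 m (b=L-a=40/3):
  M_2 = R_Ax - M_A - M₀  [x>a] with R_A=4/5, M_A=0 = (4/5)·16 - 0 - 12 = 4/5 kN·m
Load 3 — point force P=5 kN at a=8 m (b=L-a=12):
  M_3 = Pa²(a+3b)(L-x)/L³ - Pa²b/L²  [x>a] = 5·8²·(8+3·12)·(20-16)/20³ - 5·8²·12/20² = -64/25 kN·m
Load 4 — point force P=19 kN at a=15 m (b=L-a=5):
  M_4 = Pa²(a+3b)(L-x)/L³ - Pa²b/L²  [x>a] = 19·15²·(15+3·5)·(20-16)/20³ - 19·15²·5/20² = 171/16 kN·m
Superposition: M = Σ M_i = 15503/2000 kN·m ≈ 7.751500 kN·m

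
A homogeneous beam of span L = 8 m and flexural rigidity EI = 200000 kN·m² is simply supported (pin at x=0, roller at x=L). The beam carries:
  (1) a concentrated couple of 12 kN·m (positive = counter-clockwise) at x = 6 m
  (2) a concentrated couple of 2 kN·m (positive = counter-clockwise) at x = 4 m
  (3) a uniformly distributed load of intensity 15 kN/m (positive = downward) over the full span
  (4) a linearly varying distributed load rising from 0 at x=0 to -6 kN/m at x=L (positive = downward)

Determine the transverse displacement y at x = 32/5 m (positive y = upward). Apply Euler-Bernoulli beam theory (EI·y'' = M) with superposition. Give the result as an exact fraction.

y(32/5) = -767553/390625000 m

Load 1 — applied couple M₀=12 kN·m at a=6 m (b=L-a=2):
  y_1 = (M₀x³/(6L)-M₀(x-a)²/2+C₁x)/EI  [x>a] with C₁=M₀(3b²-L²)/(6L)=-13 = (12·(32/5)³/(6·8)-12·((32/5)-6)²/2+(-13)·(32/5))/200000 = -291/3125000 m
Load 2 — applied couple M₀=2 kN·m at a=4 m (b=L-a=4):
  y_2 = (M₀x³/(6L)-M₀(x-a)²/2+C₁x)/EI  [x>a] with C₁=M₀(3b²-L²)/(6L)=-2/3 = (2·(32/5)³/(6·8)-2·((32/5)-4)²/2+(-2/3)·(32/5))/200000 = 7/1562500 m
Load 3 — uniform load w=15 kN/m over full span:
  y_3 = -wx(L³-2Lx²+x³)/(24EI) = -15·(32/5)·(8³-2·8·(32/5)²+(32/5)³)/(24·200000) = -928/390625 m
Load 4 — triangular load w₀=-6 kN/m (0→w₀ over full span):
  y_4 = -w₀x(7L⁴-10L²x²+3x⁴)/(360LEI) = -(-6)·(32/5)·(7·8⁴-10·8²·(32/5)²+3·(32/5)⁴)/(360·8·200000) = 24384/48828125 m
Superposition: y = Σ y_i = -767553/390625000 m ≈ -0.001965 m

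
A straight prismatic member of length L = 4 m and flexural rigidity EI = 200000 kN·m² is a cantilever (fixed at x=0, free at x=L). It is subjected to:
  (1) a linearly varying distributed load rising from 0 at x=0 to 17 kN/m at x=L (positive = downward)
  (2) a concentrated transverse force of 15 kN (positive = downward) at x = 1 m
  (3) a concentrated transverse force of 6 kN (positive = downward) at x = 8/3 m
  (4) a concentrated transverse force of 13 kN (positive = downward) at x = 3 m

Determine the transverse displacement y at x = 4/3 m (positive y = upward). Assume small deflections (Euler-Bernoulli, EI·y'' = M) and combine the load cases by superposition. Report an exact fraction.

Load 1 — triangular load w₀=17 kN/m (0→w₀ over full span):
  y_1 = (w₀Lx³/12-w₀L²x²/6-w₀x⁵/(120L))/EI = (17·4·(4/3)³/12-17·4²·(4/3)²/6-17·(4/3)⁵/(120·4))/200000 = -7667/22781250 m
Load 2 — point force P=15 kN at a=1 m (b=L-a=3):
  y_2 = -Pa²(3x-a)/(6EI)  [x>a] = -15·1²·(3·(4/3)-1)/(6·200000) = -3/80000 m
Load 3 — point force P=6 kN at a=8/3 m (b=L-a=4/3):
  y_3 = -Px²(3a-x)/(6EI)  [x≤a] = -6·(4/3)²·(3·(8/3)-(4/3))/(6·200000) = -1/16875 m
Load 4 — point force P=13 kN at a=3 m (b=L-a=1):
  y_4 = -Px²(3a-x)/(6EI)  [x≤a] = -13·(4/3)²·(3·3-(4/3))/(6·200000) = -299/2025000 m
Superposition: y = Σ y_i = -847043/1458000000 m ≈ -0.000581 m

y(4/3) = -847043/1458000000 m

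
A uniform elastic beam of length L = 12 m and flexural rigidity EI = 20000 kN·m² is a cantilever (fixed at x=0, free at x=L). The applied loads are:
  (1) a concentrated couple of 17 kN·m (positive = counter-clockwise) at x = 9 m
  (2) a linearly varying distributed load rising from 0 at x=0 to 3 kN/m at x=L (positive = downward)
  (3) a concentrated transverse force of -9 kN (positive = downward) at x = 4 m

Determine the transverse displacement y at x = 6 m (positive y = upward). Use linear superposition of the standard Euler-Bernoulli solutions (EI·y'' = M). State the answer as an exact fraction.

Load 1 — applied couple M₀=17 kN·m at a=9 m (b=L-a=3):
  y_1 = M₀x²/(2EI)  [x≤a] = 17·6²/(2·20000) = 153/10000 m
Load 2 — triangular load w₀=3 kN/m (0→w₀ over full span):
  y_2 = (w₀Lx³/12-w₀L²x²/6-w₀x⁵/(120L))/EI = (3·12·6³/12-3·12²·6²/6-3·6⁵/(120·12))/20000 = -9801/100000 m
Load 3 — point force P=-9 kN at a=4 m (b=L-a=8):
  y_3 = -Pa²(3x-a)/(6EI)  [x>a] = -(-9)·4²·(3·6-4)/(6·20000) = 21/1250 m
Superposition: y = Σ y_i = -6591/100000 m ≈ -0.065910 m

y(6) = -6591/100000 m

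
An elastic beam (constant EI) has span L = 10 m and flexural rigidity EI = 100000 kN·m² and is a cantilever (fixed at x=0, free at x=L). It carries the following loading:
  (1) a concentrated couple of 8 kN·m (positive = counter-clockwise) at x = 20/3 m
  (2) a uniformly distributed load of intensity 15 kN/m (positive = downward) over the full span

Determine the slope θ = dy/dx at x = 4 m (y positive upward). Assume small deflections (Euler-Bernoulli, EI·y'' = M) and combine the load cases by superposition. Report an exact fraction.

Load 1 — applied couple M₀=8 kN·m at a=20/3 m (b=L-a=10/3):
  θ_1 = M₀x/EI  [x≤a] = 8·4/100000 = 1/3125 rad
Load 2 — uniform load w=15 kN/m over full span:
  θ_2 = -wx(x²-3Lx+3L²)/(6EI) = -15·4·(4²-3·10·4+3·10²)/(6·100000) = -49/2500 rad
Superposition: θ = Σ θ_i = -241/12500 rad ≈ -0.019280 rad

θ(4) = -241/12500 rad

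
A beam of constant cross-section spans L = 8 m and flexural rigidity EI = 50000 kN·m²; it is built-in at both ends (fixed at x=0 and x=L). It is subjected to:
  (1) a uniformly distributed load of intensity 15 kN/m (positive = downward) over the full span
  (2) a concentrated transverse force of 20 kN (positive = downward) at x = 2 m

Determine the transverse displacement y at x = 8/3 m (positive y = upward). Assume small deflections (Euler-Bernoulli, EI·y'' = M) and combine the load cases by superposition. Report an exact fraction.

Load 1 — uniform load w=15 kN/m over full span:
  y_1 = -wx²(L-x)²/(24EI) = -15·(8/3)²·(8-(8/3))²/(24·50000) = -128/50625 m
Load 2 — point force P=20 kN at a=2 m (b=L-a=6):
  y_2 = -Pa²(L-x)²(3bL-(3b+a)(L-x))/(6L³EI)  [x>a] = -20·2²·(8-(8/3))²·(3·6·8-(3·6+2)·(8-(8/3)))/(6·8³·50000) = -28/50625 m
Superposition: y = Σ y_i = -52/16875 m ≈ -0.003081 m

y(8/3) = -52/16875 m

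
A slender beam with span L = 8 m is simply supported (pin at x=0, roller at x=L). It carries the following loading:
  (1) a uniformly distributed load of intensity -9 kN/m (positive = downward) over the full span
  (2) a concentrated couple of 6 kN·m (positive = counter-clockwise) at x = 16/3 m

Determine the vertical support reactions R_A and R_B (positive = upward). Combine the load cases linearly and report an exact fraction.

Load 1 — uniform load w=-9 kN/m over full span:
  R_A = wL/2 = (-9)·8/2 = -36 kN
  R_B = wL/2 = (-9)·8/2 = -36 kN
Load 2 — applied couple M₀=6 kN·m at a=16/3 m (b=L-a=8/3):
  R_A = M₀/L = 6/8 = 3/4 kN
  R_B = -M₀/L = -6/8 = -3/4 kN
Superposition: R_A = -141/4 kN, R_B = -147/4 kN

R_A = -141/4 kN, R_B = -147/4 kN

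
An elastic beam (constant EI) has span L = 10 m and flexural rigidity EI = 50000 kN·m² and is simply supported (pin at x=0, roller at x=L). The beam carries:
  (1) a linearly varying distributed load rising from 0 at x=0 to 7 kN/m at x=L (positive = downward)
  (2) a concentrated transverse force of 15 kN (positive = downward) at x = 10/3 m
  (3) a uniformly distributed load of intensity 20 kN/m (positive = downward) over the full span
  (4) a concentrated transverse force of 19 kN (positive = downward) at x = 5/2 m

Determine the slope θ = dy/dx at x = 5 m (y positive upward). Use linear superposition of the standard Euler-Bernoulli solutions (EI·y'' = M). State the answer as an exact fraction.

Load 1 — triangular load w₀=7 kN/m (0→w₀ over full span):
  θ_1 = -w₀(7L⁴-30L²x²+15x⁴)/(360LEI) = -7·(7·10⁴-30·10²·5²+15·5⁴)/(360·10·50000) = -49/288000 rad
Load 2 — point force P=15 kN at a=10/3 m (b=L-a=20/3):
  θ_2 = -Pa(2L²-6Lx+3x²+a²)/(6LEI)  [x>a] = -15·(10/3)·(2·10²-6·10·5+3·5²+(10/3)²)/(6·10·50000) = 1/4320 rad
Load 3 — uniform load w=20 kN/m over full span:
  θ_3 = -w(L³-6Lx²+4x³)/(24EI) = -20·(10³-6·10·5²+4·5³)/(24·50000) = 0 rad
Load 4 — point force P=19 kN at a=5/2 m (b=L-a=15/2):
  θ_4 = -Pa(2L²-6Lx+3x²+a²)/(6LEI)  [x>a] = -19·(5/2)·(2·10²-6·10·5+3·5²+(5/2)²)/(6·10·50000) = 19/64000 rad
Superposition: θ = Σ θ_i = 619/1728000 rad ≈ 0.000358 rad

θ(5) = 619/1728000 rad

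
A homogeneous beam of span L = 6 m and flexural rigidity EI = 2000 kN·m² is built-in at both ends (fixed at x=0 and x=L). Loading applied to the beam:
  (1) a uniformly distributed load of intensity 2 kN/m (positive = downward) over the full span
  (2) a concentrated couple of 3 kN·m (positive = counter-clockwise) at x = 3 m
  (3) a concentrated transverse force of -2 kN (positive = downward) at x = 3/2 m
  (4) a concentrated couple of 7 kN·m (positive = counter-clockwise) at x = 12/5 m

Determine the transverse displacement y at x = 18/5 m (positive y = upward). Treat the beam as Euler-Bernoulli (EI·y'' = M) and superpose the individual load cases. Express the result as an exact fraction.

Load 1 — uniform load w=2 kN/m over full span:
  y_1 = -wx²(L-x)²/(24EI) = -2·(18/5)²·(6-(18/5))²/(24·2000) = -243/78125 m
Load 2 — applied couple M₀=3 kN·m at a=3 m (b=L-a=3):
  y_2 = (R_Ax³/6 - M_Ax²/2 - M₀(x-a)²/2)/EI  [x>a] with R_A=3/4, M_A=3/4 = ((3/4)·(18/5)³/6 - (3/4)·(18/5)²/2 - 3·((18/5)-3)²/2)/2000 = 27/125000 m
Load 3 — point force P=-2 kN at a=3/2 m (b=L-a=9/2):
  y_3 = -Pa²(L-x)²(3bL-(3b+a)(L-x))/(6L³EI)  [x>a] = -(-2)·(3/2)²·(6-(18/5))²·(3·(9/2)·6-(3·(9/2)+(3/2))·(6-(18/5)))/(6·6³·2000) = 9/20000 m
Load 4 — applied couple M₀=7 kN·m at a=12/5 m (b=L-a=18/5):
  y_4 = (R_Ax³/6 - M_Ax²/2 - M₀(x-a)²/2)/EI  [x>a] with R_A=42/25, M_A=21/25 = ((42/25)·(18/5)³/6 - (21/25)·(18/5)²/2 - 7·((18/5)-(12/5))²/2)/2000 = 504/390625 m
Superposition: y = Σ y_i = -14427/12500000 m ≈ -0.001154 m

y(18/5) = -14427/12500000 m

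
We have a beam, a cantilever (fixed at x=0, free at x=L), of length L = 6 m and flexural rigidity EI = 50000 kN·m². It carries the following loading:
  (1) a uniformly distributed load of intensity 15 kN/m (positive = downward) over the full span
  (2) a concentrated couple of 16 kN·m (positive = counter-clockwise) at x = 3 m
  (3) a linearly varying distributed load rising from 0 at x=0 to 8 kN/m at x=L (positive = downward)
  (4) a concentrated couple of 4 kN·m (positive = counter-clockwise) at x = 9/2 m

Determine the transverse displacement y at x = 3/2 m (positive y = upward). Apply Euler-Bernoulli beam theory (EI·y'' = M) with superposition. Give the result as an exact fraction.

Load 1 — uniform load w=15 kN/m over full span:
  y_1 = -wx²(x²-4Lx+6L²)/(24EI) = -15·(3/2)²·((3/2)²-4·6·(3/2)+6·6²)/(24·50000) = -6561/1280000 m
Load 2 — applied couple M₀=16 kN·m at a=3 m (b=L-a=3):
  y_2 = M₀x²/(2EI)  [x≤a] = 16·(3/2)²/(2·50000) = 9/25000 m
Load 3 — triangular load w₀=8 kN/m (0→w₀ over full span):
  y_3 = (w₀Lx³/12-w₀L²x²/6-w₀x⁵/(120L))/EI = (8·6·(3/2)³/12-8·6²·(3/2)²/6-8·(3/2)⁵/(120·6))/50000 = -30267/16000000 m
Load 4 — applied couple M₀=4 kN·m at a=9/2 m (b=L-a=3/2):
  y_4 = M₀x²/(2EI)  [x≤a] = 4·(3/2)²/(2·50000) = 9/100000 m
Superposition: y = Σ y_i = -210159/32000000 m ≈ -0.006567 m

y(3/2) = -210159/32000000 m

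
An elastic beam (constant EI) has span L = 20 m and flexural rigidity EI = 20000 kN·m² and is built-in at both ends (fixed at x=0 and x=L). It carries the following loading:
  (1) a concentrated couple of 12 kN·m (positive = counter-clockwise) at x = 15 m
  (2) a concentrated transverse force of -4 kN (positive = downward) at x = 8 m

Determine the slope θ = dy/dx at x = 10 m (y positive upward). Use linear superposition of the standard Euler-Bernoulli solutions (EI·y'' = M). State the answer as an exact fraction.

θ(10) = -203/400000 rad

Load 1 — applied couple M₀=12 kN·m at a=15 m (b=L-a=5):
  θ_1 = (R_Ax²/2 - M_Ax)/EI  [x≤a] with R_A=27/40, M_A=15/4 = ((27/40)·10²/2 - (15/4)·10)/20000 = -3/16000 rad
Load 2 — point force P=-4 kN at a=8 m (b=L-a=12):
  θ_2 = Pa²(L-x)(2bL-(3b+a)(L-x))/(2L³EI)  [x>a] = (-4)·8²·(20-10)·(2·12·20-(3·12+8)·(20-10))/(2·20³·20000) = -1/3125 rad
Superposition: θ = Σ θ_i = -203/400000 rad ≈ -0.000508 rad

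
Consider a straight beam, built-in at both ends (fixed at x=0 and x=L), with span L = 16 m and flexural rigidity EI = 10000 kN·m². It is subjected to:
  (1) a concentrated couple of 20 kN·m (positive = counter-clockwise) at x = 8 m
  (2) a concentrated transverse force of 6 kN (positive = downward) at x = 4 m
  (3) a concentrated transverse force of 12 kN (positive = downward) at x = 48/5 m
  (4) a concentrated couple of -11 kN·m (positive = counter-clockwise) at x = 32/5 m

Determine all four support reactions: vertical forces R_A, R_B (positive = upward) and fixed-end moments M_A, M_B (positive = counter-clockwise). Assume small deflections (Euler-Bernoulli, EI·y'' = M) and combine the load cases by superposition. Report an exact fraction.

Load 1 — applied couple M₀=20 kN·m at a=8 m (b=L-a=8):
  R_A = 6M₀ab/L³ = 6·20·8·8/16³ = 15/8 kN
  M_A = M₀b(2a-b)/L² = 20·8·(2·8-8)/16² = 5 kN·m
  R_B = -6M₀ab/L³ = -6·20·8·8/16³ = -15/8 kN
  M_B = M₀a(2b-a)/L² = 20·8·(2·8-8)/16² = 5 kN·m
Load 2 — point force P=6 kN at a=4 m (b=L-a=12):
  R_A = Pb²(3a+b)/L³ = 6·12²·(3·4+12)/16³ = 81/16 kN
  M_A = Pab²/L² = 6·4·12²/16² = 27/2 kN·m
  R_B = Pa²(a+3b)/L³ = 6·4²·(4+3·12)/16³ = 15/16 kN
  M_B = -Pa²b/L² = -6·4²·12/16² = -9/2 kN·m
Load 3 — point force P=12 kN at a=48/5 m (b=L-a=32/5):
  R_A = Pb²(3a+b)/L³ = 12·(32/5)²·(3·(48/5)+(32/5))/16³ = 528/125 kN
  M_A = Pab²/L² = 12·(48/5)·(32/5)²/16² = 2304/125 kN·m
  R_B = Pa²(a+3b)/L³ = 12·(48/5)²·((48/5)+3·(32/5))/16³ = 972/125 kN
  M_B = -Pa²b/L² = -12·(48/5)²·(32/5)/16² = -3456/125 kN·m
Load 4 — applied couple M₀=-11 kN·m at a=32/5 m (b=L-a=48/5):
  R_A = 6M₀ab/L³ = 6·(-11)·(32/5)·(48/5)/16³ = -99/100 kN
  M_A = M₀b(2a-b)/L² = (-11)·(48/5)·(2·(32/5)-(48/5))/16² = -33/25 kN·m
  R_B = -6M₀ab/L³ = -6·(-11)·(32/5)·(48/5)/16³ = 99/100 kN
  M_B = M₀a(2b-a)/L² = (-11)·(32/5)·(2·(48/5)-(32/5))/16² = -88/25 kN·m
Superposition: R_A = 20343/2000 kN, M_A = 8903/250 kN·m, R_B = 15657/2000 kN, M_B = -7667/250 kN·m

R_A = 20343/2000 kN, M_A = 8903/250 kN·m, R_B = 15657/2000 kN, M_B = -7667/250 kN·m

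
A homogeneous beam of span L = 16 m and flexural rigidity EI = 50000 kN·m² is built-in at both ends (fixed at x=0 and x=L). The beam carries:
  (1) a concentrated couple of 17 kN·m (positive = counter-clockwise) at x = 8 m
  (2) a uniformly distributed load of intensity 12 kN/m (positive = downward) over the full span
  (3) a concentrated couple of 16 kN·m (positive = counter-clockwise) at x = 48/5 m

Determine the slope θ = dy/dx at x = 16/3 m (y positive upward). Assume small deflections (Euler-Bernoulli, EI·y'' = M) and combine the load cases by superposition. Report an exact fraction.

θ(16/3) = -13088/2109375 rad

Load 1 — applied couple M₀=17 kN·m at a=8 m (b=L-a=8):
  θ_1 = (R_Ax²/2 - M_Ax)/EI  [x≤a] with R_A=51/32, M_A=17/4 = ((51/32)·(16/3)²/2 - (17/4)·(16/3))/50000 = 0 rad
Load 2 — uniform load w=12 kN/m over full span:
  θ_2 = -wx(L-x)(L-2x)/(12EI) = -12·(16/3)·(16-(16/3))·(16-2·(16/3))/(12·50000) = -512/84375 rad
Load 3 — applied couple M₀=16 kN·m at a=48/5 m (b=L-a=32/5):
  θ_3 = (R_Ax²/2 - M_Ax)/EI  [x≤a] with R_A=36/25, M_A=128/25 = ((36/25)·(16/3)²/2 - (128/25)·(16/3))/50000 = -32/234375 rad
Superposition: θ = Σ θ_i = -13088/2109375 rad ≈ -0.006205 rad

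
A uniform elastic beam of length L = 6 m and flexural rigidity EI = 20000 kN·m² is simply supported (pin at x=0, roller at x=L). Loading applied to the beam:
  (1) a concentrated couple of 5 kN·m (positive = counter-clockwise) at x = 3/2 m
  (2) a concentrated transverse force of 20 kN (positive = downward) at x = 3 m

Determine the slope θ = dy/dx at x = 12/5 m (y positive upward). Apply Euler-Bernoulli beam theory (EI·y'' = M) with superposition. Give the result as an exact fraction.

θ(12/5) = -1189/1600000 rad

Load 1 — applied couple M₀=5 kN·m at a=3/2 m (b=L-a=9/2):
  θ_1 = (M₀x²/(2L)-M₀(x-a)+C₁)/EI  [x>a] with C₁=M₀(3b²-L²)/(6L)=55/16 = (5·(12/5)²/(2·6)-5·((12/5)-(3/2))+(55/16))/20000 = 107/1600000 rad
Load 2 — point force P=20 kN at a=3 m (b=L-a=3):
  θ_2 = -Pb(L²-b²-3x²)/(6LEI)  [x≤a] = -20·3·(6²-3²-3·(12/5)²)/(6·6·20000) = -81/100000 rad
Superposition: θ = Σ θ_i = -1189/1600000 rad ≈ -0.000743 rad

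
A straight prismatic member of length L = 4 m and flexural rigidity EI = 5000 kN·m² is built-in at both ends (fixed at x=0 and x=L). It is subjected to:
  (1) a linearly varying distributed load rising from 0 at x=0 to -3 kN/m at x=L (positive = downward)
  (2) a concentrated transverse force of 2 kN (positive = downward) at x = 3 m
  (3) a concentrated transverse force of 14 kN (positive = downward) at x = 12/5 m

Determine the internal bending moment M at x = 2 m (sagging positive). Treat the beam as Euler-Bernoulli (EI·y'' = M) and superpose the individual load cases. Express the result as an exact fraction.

M(2) = 373/100 kN·m

Load 1 — triangular load w₀=-3 kN/m (0→w₀ over full span):
  M_1 = 3w₀Lx/20 - w₀L²/30 - w₀x³/(6L) = 3·(-3)·4·2/20 - (-3)·4²/30 - (-3)·2³/(6·4) = -1 kN·m
Load 2 — point force P=2 kN at a=3 m (b=L-a=1):
  M_2 = Pb²(3a+b)x/L³ - Pab²/L²  [x≤a] = 2·1²·(3·3+1)·2/4³ - 2·3·1²/4² = 1/4 kN·m
Load 3 — point force P=14 kN at a=12/5 m (b=L-a=8/5):
  M_3 = Pb²(3a+b)x/L³ - Pab²/L²  [x≤a] = 14·(8/5)²·(3·(12/5)+(8/5))·2/4³ - 14·(12/5)·(8/5)²/4² = 112/25 kN·m
Superposition: M = Σ M_i = 373/100 kN·m ≈ 3.730000 kN·m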